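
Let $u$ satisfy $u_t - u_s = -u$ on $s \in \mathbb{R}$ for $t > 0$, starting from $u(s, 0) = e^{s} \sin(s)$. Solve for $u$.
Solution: Substitute $u = e^{s}w$, i.e. $w = e^{-s}u$.
By the product rule, $u_s = e^{s}(w_s + w)$, $u_t = e^{s}w_t$.
Substituting into the PDE and dividing by $e^{s}$: $w_t - (w_s + w) = -w$.
The lower-order terms cancel, leaving the standard advection equation $w_t - w_s = 0$.
Initial data for $w$: $w(s,0) = e^{-s}u(s,0) = \sin(s)$.
Solve for $w$:
  By method of characteristics (waves move left with speed 1):
  Along characteristics $s + t =$ const, $w$ is constant, so $w(s,t) = f(s + t)$ with $f = w( \cdot , 0)$.
Hence $w(s,t) = \sin(s + t)$.
Transform back: $u(s,t) = e^{s}w(s,t)$.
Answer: $u(s, t) = e^{s} \sin(s + t)$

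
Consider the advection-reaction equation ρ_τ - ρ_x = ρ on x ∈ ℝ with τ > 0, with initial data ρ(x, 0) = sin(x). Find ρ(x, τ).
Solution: Substitute ρ = exp(τ)u, i.e. u = exp(-τ)ρ.
By the product rule, ρ_τ = exp(τ)(u_τ + u), ρ_x = exp(τ)u_x.
Substituting into the PDE and dividing by exp(τ): u_τ + u - u_x = u.
The lower-order terms cancel, leaving the standard advection equation u_τ - u_x = 0.
Initial data for u: u(x,0) = ρ(x,0) = sin(x).
Solve for u:
  By method of characteristics (waves move left with speed 1):
  Along characteristics x + τ = const, u is constant, so u(x,τ) = f(x + τ) with f = u(·, 0).
Hence u(x,τ) = sin(x + τ).
Transform back: ρ(x,τ) = exp(τ)u(x,τ).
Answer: ρ(x, τ) = exp(τ)sin(x + τ)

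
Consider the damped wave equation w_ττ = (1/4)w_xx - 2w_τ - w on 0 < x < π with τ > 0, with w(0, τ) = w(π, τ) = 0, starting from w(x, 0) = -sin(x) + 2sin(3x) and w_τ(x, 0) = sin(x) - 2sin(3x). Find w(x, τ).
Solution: Substitute w = exp(-τ)u, i.e. u = exp(τ)w.
By the product rule, w_τ = exp(-τ)(u_τ - u), w_ττ = exp(-τ)(u_ττ - 2u_τ + u), w_xx = exp(-τ)u_xx.
Substituting into the PDE and dividing by exp(-τ): u_ττ - 2u_τ + u = (1/4)u_xx - 2(u_τ - u) - u.
The lower-order terms cancel, leaving the standard wave equation u_ττ = (1/4)u_xx.
Initial data for u: u(x,0) = w(x,0) = -sin(x) + 2sin(3x); u_τ(x,0) = w_τ(x,0) + w(x,0) = 0. The boundary conditions carry over: u(0,τ) = u(π,τ) = 0.
Solve for u:
  Using separation of variables u = X(x)T(τ):
  Eigenfunctions: sin(nx), n = 1, 2, 3, ...
  General solution: u(x, τ) = Σ [A_n cos(n τ/2) + B_n sin(n τ/2)] sin(nx)
  From u(x,0) = -sin(x) + 2sin(3x): A_1=-1, A_3=2. From u_τ(x,0) = 0: all B_n = 0.
Hence u(x,τ) = -sin(x)cos(τ/2) + 2sin(3x)cos(3τ/2).
Transform back: w(x,τ) = exp(-τ)u(x,τ).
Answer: w(x, τ) = -exp(-τ)sin(x)cos(τ/2) + 2exp(-τ)sin(3x)cos(3τ/2)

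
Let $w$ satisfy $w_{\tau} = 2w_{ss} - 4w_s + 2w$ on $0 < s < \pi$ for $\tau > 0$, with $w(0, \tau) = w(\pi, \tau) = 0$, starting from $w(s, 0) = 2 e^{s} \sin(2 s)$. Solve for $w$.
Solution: Substitute $w = e^{s}u$, i.e. $u = e^{-s}w$.
By the product rule, $w_s = e^{s}(u_s + u)$, $w_{ss} = e^{s}(u_{ss} + 2u_s + u)$, $w_{\tau} = e^{s}u_{\tau}$.
Substituting into the PDE and dividing by $e^{s}$: $u_{\tau} = 2(u_{ss} + 2u_s + u) - 4(u_s + u) + 2u$.
The lower-order terms cancel, leaving the standard heat equation $u_{\tau} = 2u_{ss}$.
Initial data for $u$: $u(s,0) = e^{-s}w(s,0) = 2 \sin(2 s)$. The boundary conditions carry over: $u(0,\tau) = u(\pi,\tau) = 0$.
Solve for $u$:
  Using separation of variables $u = X(s)T(\tau)$:
  Eigenfunctions: $\sin(ns)$, $n = 1, 2, 3, \ldots$
  General solution: $u(s, \tau) = \sum c_n \sin(ns) e^{-2n^2 \tau}$
  Matching $u(s,0) = 2 \sin(2 s)$ term by term: $c_2=2$.
Hence $u(s,\tau) = 2 e^{-8 \tau} \sin(2 s)$.
Transform back: $w(s,\tau) = e^{s}u(s,\tau)$.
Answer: $w(s, \tau) = 2 e^{-8 \tau} e^{s} \sin(2 s)$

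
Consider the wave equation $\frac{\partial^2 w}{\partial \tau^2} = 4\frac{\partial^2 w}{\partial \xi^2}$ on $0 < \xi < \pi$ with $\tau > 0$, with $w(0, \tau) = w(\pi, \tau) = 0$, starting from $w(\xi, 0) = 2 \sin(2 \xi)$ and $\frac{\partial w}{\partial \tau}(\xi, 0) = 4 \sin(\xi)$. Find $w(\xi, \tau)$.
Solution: Separating variables: $w = \sum [A_n \cos(\omega_n \tau) + B_n \sin(\omega_n \tau)] \sin(n\xi)$, $\omega_n = 2n$. From ICs ($B_n$ = velocity coefficient / $\omega_n$): $A_2=2, B_1=2$.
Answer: $w(\xi, \tau) = 2 \sin(2 \tau) \sin(\xi) + 2 \sin(2 \xi) \cos(4 \tau)$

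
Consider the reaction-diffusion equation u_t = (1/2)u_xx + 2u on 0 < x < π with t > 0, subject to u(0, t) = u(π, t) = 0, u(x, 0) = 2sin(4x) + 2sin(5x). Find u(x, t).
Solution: Substitute u = exp(2t)w.
Then u_t = exp(2t)(w_t + 2w), u_xx = exp(2t)w_xx; substituting and dividing by exp(2t), the lower-order terms cancel: w_t = (1/2)w_xx (standard heat equation).
Data for w: w(x,0) = u(x,0) = 2sin(4x) + 2sin(5x). The boundary conditions carry over: w(0,t) = w(π,t) = 0.
Separating variables: w = Σ c_n exp(-n²t/2) sin(nx). From w(x,0) = 2sin(4x) + 2sin(5x): c_4=2, c_5=2.
So w(x,t) = 2exp(-8t)sin(4x) + 2exp(-25t/2)sin(5x), and u(x,t) = exp(2t)w(x,t).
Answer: u(x, t) = 2exp(-6t)sin(4x) + 2exp(-21t/2)sin(5x)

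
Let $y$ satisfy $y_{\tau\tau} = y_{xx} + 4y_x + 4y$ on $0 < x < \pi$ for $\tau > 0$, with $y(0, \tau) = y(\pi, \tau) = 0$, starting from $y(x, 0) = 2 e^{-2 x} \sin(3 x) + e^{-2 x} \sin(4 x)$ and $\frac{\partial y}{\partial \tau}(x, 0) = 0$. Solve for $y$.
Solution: Substitute $y = e^{-2x}u$.
Then $y_x = e^{-2x}(u_x - 2u)$, $y_{xx} = e^{-2x}(u_{xx} - 4u_x + 4u)$, $y_{\tau\tau} = e^{-2x}u_{\tau\tau}$; substituting and dividing by $e^{-2x}$, the lower-order terms cancel: $u_{\tau\tau} = u_{xx}$ (standard wave equation).
Data for $u$: $u(x,0) = e^{2x}y(x,0) = 2 \sin(3 x) + \sin(4 x)$; $u_{\tau}(x,0) = e^{2x}y_{\tau}(x,0) = 0$. The boundary conditions carry over: $u(0,\tau) = u(\pi,\tau) = 0$.
Separating variables: $u = \sum [A_n \cos(\omega_n \tau) + B_n \sin(\omega_n \tau)] \sin(nx)$, $\omega_n = n$. From ICs: $A_3=2, A_4=1$.
So $u(x,\tau) = 2 \sin(3 x) \cos(3 \tau) + \sin(4 x) \cos(4 \tau)$, and $y(x,\tau) = e^{-2x}u(x,\tau)$.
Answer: $y(x, \tau) = 2 e^{-2 x} \sin(3 x) \cos(3 \tau) + e^{-2 x} \sin(4 x) \cos(4 \tau)$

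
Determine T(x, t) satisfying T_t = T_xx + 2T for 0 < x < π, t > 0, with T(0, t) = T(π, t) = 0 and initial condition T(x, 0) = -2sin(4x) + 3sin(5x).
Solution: Substitute T = exp(2t)u, i.e. u = exp(-2t)T.
By the product rule, T_t = exp(2t)(u_t + 2u), T_xx = exp(2t)u_xx.
Substituting into the PDE and dividing by exp(2t): u_t + 2u = u_xx + 2u.
The lower-order terms cancel, leaving the standard heat equation u_t = u_xx.
Initial data for u: u(x,0) = T(x,0) = -2sin(4x) + 3sin(5x). The boundary conditions carry over: u(0,t) = u(π,t) = 0.
Solve for u:
  Using separation of variables u = X(x)G(t):
  Eigenfunctions: sin(nx), n = 1, 2, 3, ...
  General solution: u(x, t) = Σ c_n sin(nx) exp(-n² t)
  Matching u(x,0) = -2sin(4x) + 3sin(5x) term by term: c_4=-2, c_5=3.
Hence u(x,t) = -2exp(-16t)sin(4x) + 3exp(-25t)sin(5x).
Transform back: T(x,t) = exp(2t)u(x,t).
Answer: T(x, t) = -2exp(-14t)sin(4x) + 3exp(-23t)sin(5x)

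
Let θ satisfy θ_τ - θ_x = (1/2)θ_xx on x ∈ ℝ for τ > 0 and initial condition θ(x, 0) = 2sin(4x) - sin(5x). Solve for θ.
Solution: Moving frame: η = x + τ, σ = τ, θ = u(η,σ), so θ_τ = u_σ + u_η and θ_xx = u_ηη.
Hence θ_τ - θ_x = u_σ and the PDE becomes the heat equation u_σ = (1/2)u_ηη on η ∈ ℝ.
Initial data: u(η,0) = θ(η,0) = 2sin(4η) - sin(5η). Each mode sin(nη) decays as exp(-n²σ/2) on ℝ, so u(η,σ) = Σ c_n exp(-n²σ/2) sin(nη) with c_4=2, c_5=-1: u(η,σ) = 2exp(-8σ)sin(4η) - exp(-25σ/2)sin(5η).
Substituting back: θ(x,τ) = u(x + τ, τ).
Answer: θ(x, τ) = 2exp(-8τ)sin(4x + 4τ) - exp(-25τ/2)sin(5x + 5τ)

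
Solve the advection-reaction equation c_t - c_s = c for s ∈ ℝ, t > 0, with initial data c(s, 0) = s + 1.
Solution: Substitute c = exp(t)u.
Then c_t = exp(t)(u_t + u), c_s = exp(t)u_s; substituting and dividing by exp(t), the lower-order terms cancel: u_t - u_s = 0 (standard advection equation).
Data for u: u(s,0) = c(s,0) = s + 1.
By characteristics (ds/dt = -1), u(s,t) = f(s + t) with f = u(·, 0).
So u(s,t) = s + t + 1, and c(s,t) = exp(t)u(s,t).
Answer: c(s, t) = sexp(t) + texp(t) + exp(t)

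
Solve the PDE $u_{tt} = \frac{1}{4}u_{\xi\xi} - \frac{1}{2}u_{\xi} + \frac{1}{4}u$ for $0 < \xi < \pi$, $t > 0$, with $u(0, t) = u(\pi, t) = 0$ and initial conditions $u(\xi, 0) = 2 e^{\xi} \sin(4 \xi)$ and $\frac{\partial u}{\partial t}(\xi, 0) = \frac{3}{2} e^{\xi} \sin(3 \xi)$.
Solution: Substitute $u = e^{\xi}w$, i.e. $w = e^{-\xi}u$.
By the product rule, $u_{\xi} = e^{\xi}(w_{\xi} + w)$, $u_{\xi\xi} = e^{\xi}(w_{\xi\xi} + 2w_{\xi} + w)$, $u_{tt} = e^{\xi}w_{tt}$.
Substituting into the PDE and dividing by $e^{\xi}$: $w_{tt} = \frac{1}{4}(w_{\xi\xi} + 2w_{\xi} + w) - \frac{1}{2}(w_{\xi} + w) + \frac{1}{4}w$.
The lower-order terms cancel, leaving the standard wave equation $w_{tt} = \frac{1}{4}w_{\xi\xi}$.
Initial data for $w$: $w(\xi,0) = e^{-\xi}u(\xi,0) = 2 \sin(4 \xi)$; $w_t(\xi,0) = e^{-\xi}u_t(\xi,0) = \frac{3}{2} \sin(3 \xi)$. The boundary conditions carry over: $w(0,t) = w(\pi,t) = 0$.
Solve for $w$:
  Using separation of variables $w = X(\xi)T(t)$:
  Eigenfunctions: $\sin(n\xi)$, $n = 1, 2, 3, \ldots$
  General solution: $w(\xi, t) = \sum [A_n \cos(n t/2) + B_n \sin(n t/2)] \sin(n\xi)$
  From $w(\xi,0) = 2 \sin(4 \xi)$: $A_4=2$. From $w_t(\xi,0) = \frac{3}{2} \sin(3 \xi)$, using $w_t(\xi,0) = \sum \omega_n B_n \sin(n\xi)$ with $\omega_n = n/2$: $B_3 = (3/2)/(3/2) = 1$.
Hence $w(\xi,t) = \sin(3 t/2) \sin(3 \xi) + 2 \sin(4 \xi) \cos(2 t)$.
Transform back: $u(\xi,t) = e^{\xi}w(\xi,t)$.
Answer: $u(\xi, t) = e^{\xi} \sin(3 \xi) \sin(3 t/2) + 2 e^{\xi} \sin(4 \xi) \cos(2 t)$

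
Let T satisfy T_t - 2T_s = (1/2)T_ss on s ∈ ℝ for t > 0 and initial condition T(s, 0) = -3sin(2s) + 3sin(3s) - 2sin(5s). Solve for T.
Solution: Moving frame: η = s + 2t, σ = t, T = u(η,σ), so T_t = u_σ + 2u_η and T_ss = u_ηη.
Hence T_t - 2T_s = u_σ and the PDE becomes the heat equation u_σ = (1/2)u_ηη on η ∈ ℝ.
Initial data: u(η,0) = T(η,0) = -3sin(2η) + 3sin(3η) - 2sin(5η). Each mode sin(nη) decays as exp(-n²σ/2) on ℝ, so u(η,σ) = Σ c_n exp(-n²σ/2) sin(nη) with c_2=-3, c_3=3, c_5=-2: u(η,σ) = -3exp(-2σ)sin(2η) + 3exp(-9σ/2)sin(3η) - 2exp(-25σ/2)sin(5η).
Substituting back: T(s,t) = u(s + 2t, t).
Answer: T(s, t) = -3exp(-2t)sin(2s + 4t) + 3exp(-9t/2)sin(3s + 6t) - 2exp(-25t/2)sin(5s + 10t)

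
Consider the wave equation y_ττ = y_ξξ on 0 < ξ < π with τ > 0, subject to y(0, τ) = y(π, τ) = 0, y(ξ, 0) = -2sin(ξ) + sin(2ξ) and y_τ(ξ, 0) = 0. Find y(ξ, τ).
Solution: Using separation of variables y = X(ξ)T(τ):
Eigenfunctions: sin(nξ), n = 1, 2, 3, ...
General solution: y(ξ, τ) = Σ [A_n cos(n τ) + B_n sin(n τ)] sin(nξ)
From y(ξ,0) = -2sin(ξ) + sin(2ξ): A_1=-2, A_2=1. From y_τ(ξ,0) = 0: all B_n = 0.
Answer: y(ξ, τ) = -2sin(ξ)cos(τ) + sin(2ξ)cos(2τ)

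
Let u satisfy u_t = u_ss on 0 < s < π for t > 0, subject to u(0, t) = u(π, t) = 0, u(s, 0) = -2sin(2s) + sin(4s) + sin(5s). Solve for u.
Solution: Using separation of variables u = X(s)T(t):
Eigenfunctions: sin(ns), n = 1, 2, 3, ...
General solution: u(s, t) = Σ c_n sin(ns) exp(-n² t)
Matching u(s,0) = -2sin(2s) + sin(4s) + sin(5s) term by term: c_2=-2, c_4=1, c_5=1.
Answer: u(s, t) = -2exp(-4t)sin(2s) + exp(-16t)sin(4s) + exp(-25t)sin(5s)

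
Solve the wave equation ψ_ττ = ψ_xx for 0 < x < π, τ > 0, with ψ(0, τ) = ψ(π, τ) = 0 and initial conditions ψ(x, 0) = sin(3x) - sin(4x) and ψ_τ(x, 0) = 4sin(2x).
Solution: Using separation of variables ψ = X(x)T(τ):
Eigenfunctions: sin(nx), n = 1, 2, 3, ...
General solution: ψ(x, τ) = Σ [A_n cos(n τ) + B_n sin(n τ)] sin(nx)
From ψ(x,0) = sin(3x) - sin(4x): A_3=1, A_4=-1. From ψ_τ(x,0) = 4sin(2x), using ψ_τ(x,0) = Σ ω_n B_n sin(nx) with ω_n = n: B_2 = 4/2 = 2.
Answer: ψ(x, τ) = 2sin(2x)sin(2τ) + sin(3x)cos(3τ) - sin(4x)cos(4τ)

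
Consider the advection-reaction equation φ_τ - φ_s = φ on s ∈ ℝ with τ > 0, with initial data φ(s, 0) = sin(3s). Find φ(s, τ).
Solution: Substitute φ = exp(τ)u.
Then φ_τ = exp(τ)(u_τ + u), φ_s = exp(τ)u_s; substituting and dividing by exp(τ), the lower-order terms cancel: u_τ - u_s = 0 (standard advection equation).
Data for u: u(s,0) = φ(s,0) = sin(3s).
By characteristics (ds/dτ = -1), u(s,τ) = f(s + τ) with f = u(·, 0).
So u(s,τ) = sin(3s + 3τ), and φ(s,τ) = exp(τ)u(s,τ).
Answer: φ(s, τ) = exp(τ)sin(3s + 3τ)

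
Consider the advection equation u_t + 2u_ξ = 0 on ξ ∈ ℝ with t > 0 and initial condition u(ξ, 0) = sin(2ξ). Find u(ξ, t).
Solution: By method of characteristics (waves move right with speed 2):
Along characteristics ξ - 2t = const, u is constant, so u(ξ,t) = f(ξ - 2t) with f = u(·, 0).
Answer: u(ξ, t) = -sin(4t - 2ξ)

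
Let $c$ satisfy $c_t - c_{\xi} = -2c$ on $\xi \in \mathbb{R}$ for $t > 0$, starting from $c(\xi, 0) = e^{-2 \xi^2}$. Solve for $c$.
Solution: Substitute $c = e^{-2t}u$, i.e. $u = e^{2t}c$.
By the product rule, $c_t = e^{-2t}(u_t - 2u)$, $c_{\xi} = e^{-2t}u_{\xi}$.
Substituting into the PDE and dividing by $e^{-2t}$: $u_t - 2u - u_{\xi} = -2u$.
The lower-order terms cancel, leaving the standard advection equation $u_t - u_{\xi} = 0$.
Initial data for $u$: $u(\xi,0) = c(\xi,0) = e^{-2 \xi^2}$.
Solve for $u$:
  By method of characteristics (waves move left with speed 1):
  Along characteristics $\xi + t =$ const, $u$ is constant, so $u(\xi,t) = f(\xi + t)$ with $f = u( \cdot , 0)$.
Hence $u(\xi,t) = e^{-2 (t + \xi)^2}$.
Transform back: $c(\xi,t) = e^{-2t}u(\xi,t)$.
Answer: $c(\xi, t) = e^{-2 t} e^{-2 (\xi + t)^2}$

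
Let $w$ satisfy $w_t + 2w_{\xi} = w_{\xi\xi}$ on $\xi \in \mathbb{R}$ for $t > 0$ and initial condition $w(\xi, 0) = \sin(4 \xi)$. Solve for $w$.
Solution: Change to a moving frame: let $\eta = \xi - 2t$, $\sigma = t$ and write $w(\xi,t) = u(\eta,\sigma)$.
By the chain rule $w_t = u_{\sigma} - 2u_{\eta}$, $w_{\xi} = u_{\eta}$, $w_{\xi\xi} = u_{\eta\eta}$.
Then $w_t + 2w_{\xi} = u_{\sigma}$: the advection term cancels and the PDE becomes the heat equation $u_{\sigma} = u_{\eta\eta}$ on $\eta \in \mathbb{R}$.
Initial data: $u(\eta,0) = w(\eta,0) = \sin(4 \eta)$.
On $\eta \in \mathbb{R}$ each mode satisfies $(\sin(n\eta))'' = -n^2 \sin(n\eta)$, so $e^{-n^2\sigma} \sin(n\eta)$ solves the heat equation; by superposition $u(\eta,\sigma) = \sum c_n e^{-n^2\sigma} \sin(n\eta)$.
Reading off the coefficients: $c_4=1$, so $u(\eta,\sigma) = e^{-16 \sigma} \sin(4 \eta)$.
Substituting back $\eta = \xi - 2t$, $\sigma = t$: $w(\xi,t) = u(\xi - 2t, t)$.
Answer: $w(\xi, t) = e^{-16 t} \sin(4 \xi - 8 t)$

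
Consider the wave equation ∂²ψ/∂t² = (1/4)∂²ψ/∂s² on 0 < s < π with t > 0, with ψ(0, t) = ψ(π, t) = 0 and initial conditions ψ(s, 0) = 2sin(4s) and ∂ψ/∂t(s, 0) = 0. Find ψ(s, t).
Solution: Separating variables: ψ = Σ [A_n cos(ω_n t) + B_n sin(ω_n t)] sin(ns), ω_n = n/2. From ICs: A_4=2.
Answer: ψ(s, t) = 2sin(4s)cos(2t)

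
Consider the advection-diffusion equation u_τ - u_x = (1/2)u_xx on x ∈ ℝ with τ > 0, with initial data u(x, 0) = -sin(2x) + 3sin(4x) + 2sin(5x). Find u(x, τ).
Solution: Change to a moving frame: let η = x + τ, σ = τ and write u(x,τ) = w(η,σ).
By the chain rule u_τ = w_σ + w_η, u_x = w_η, u_xx = w_ηη.
Then u_τ - u_x = w_σ: the advection term cancels and the PDE becomes the heat equation w_σ = (1/2)w_ηη on η ∈ ℝ.
Initial data: w(η,0) = u(η,0) = -sin(2η) + 3sin(4η) + 2sin(5η).
On η ∈ ℝ each mode satisfies (sin(nη))″ = -n² sin(nη), so exp(-n²σ/2) sin(nη) solves the heat equation; by superposition w(η,σ) = Σ c_n exp(-n²σ/2) sin(nη).
Reading off the coefficients: c_2=-1, c_4=3, c_5=2, so w(η,σ) = -exp(-2σ)sin(2η) + 3exp(-8σ)sin(4η) + 2exp(-25σ/2)sin(5η).
Substituting back η = x + τ, σ = τ: u(x,τ) = w(x + τ, τ).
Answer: u(x, τ) = -exp(-2τ)sin(2x + 2τ) + 3exp(-8τ)sin(4x + 4τ) + 2exp(-25τ/2)sin(5x + 5τ)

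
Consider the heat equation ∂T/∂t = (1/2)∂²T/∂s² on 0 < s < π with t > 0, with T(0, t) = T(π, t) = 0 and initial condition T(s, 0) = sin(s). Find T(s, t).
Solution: Separating variables: T = Σ c_n exp(-n²t/2) sin(ns). From T(s,0) = sin(s): c_1=1.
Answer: T(s, t) = exp(-t/2)sin(s)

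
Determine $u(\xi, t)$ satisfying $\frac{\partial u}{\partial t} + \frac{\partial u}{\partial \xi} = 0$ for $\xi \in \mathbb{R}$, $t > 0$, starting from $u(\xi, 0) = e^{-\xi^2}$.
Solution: By characteristics ($d\xi/dt = 1$), $u(\xi,t) = f(\xi - t)$ with $f = u( \cdot , 0)$.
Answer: $u(\xi, t) = e^{-(\xi - t)^2}$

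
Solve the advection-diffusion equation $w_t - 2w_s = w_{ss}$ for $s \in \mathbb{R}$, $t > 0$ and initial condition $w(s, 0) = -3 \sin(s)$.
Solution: Moving frame: $\eta = s + 2t$, $\sigma = t$, $w = u(\eta,\sigma)$, so $w_t = u_{\sigma} + 2u_{\eta}$ and $w_{ss} = u_{\eta\eta}$.
Hence $w_t - 2w_s = u_{\sigma}$ and the PDE becomes the heat equation $u_{\sigma} = u_{\eta\eta}$ on $\eta \in \mathbb{R}$.
Initial data: $u(\eta,0) = w(\eta,0) = -3 \sin(\eta)$. Each mode $\sin(n\eta)$ decays as $e^{-n^2\sigma}$ on $\mathbb{R}$, so $u(\eta,\sigma) = \sum c_n e^{-n^2\sigma} \sin(n\eta)$ with $c_1=-3$: $u(\eta,\sigma) = -3 e^{-\sigma} \sin(\eta)$.
Substituting back: $w(s,t) = u(s + 2t, t)$.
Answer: $w(s, t) = -3 e^{-t} \sin(s + 2 t)$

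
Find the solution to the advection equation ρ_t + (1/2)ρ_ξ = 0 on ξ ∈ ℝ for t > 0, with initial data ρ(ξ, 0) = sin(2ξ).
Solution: By method of characteristics (waves move right with speed 1/2):
Along characteristics ξ - (1/2)t = const, ρ is constant, so ρ(ξ,t) = f(ξ - (1/2)t) with f = ρ(·, 0).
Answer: ρ(ξ, t) = -sin(t - 2ξ)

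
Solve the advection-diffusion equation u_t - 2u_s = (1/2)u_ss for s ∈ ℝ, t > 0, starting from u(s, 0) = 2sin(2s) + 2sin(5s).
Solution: Moving frame: η = s + 2t, σ = t, u = w(η,σ), so u_t = w_σ + 2w_η and u_ss = w_ηη.
Hence u_t - 2u_s = w_σ and the PDE becomes the heat equation w_σ = (1/2)w_ηη on η ∈ ℝ.
Initial data: w(η,0) = u(η,0) = 2sin(2η) + 2sin(5η). Each mode sin(nη) decays as exp(-n²σ/2) on ℝ, so w(η,σ) = Σ c_n exp(-n²σ/2) sin(nη) with c_2=2, c_5=2: w(η,σ) = 2exp(-2σ)sin(2η) + 2exp(-25σ/2)sin(5η).
Substituting back: u(s,t) = w(s + 2t, t).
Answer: u(s, t) = 2exp(-2t)sin(2s + 4t) + 2exp(-25t/2)sin(5s + 10t)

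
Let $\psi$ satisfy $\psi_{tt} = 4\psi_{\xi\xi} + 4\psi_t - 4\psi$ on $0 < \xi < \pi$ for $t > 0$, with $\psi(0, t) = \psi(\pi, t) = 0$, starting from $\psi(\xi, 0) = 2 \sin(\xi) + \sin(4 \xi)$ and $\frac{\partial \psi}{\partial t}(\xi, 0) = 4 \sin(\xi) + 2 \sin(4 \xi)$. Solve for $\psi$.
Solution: Substitute $\psi = e^{2t}u$.
Then $\psi_t = e^{2t}(u_t + 2u)$, $\psi_{tt} = e^{2t}(u_{tt} + 4u_t + 4u)$, $\psi_{\xi\xi} = e^{2t}u_{\xi\xi}$; substituting and dividing by $e^{2t}$, the lower-order terms cancel: $u_{tt} = 4u_{\xi\xi}$ (standard wave equation).
Data for $u$: $u(\xi,0) = \psi(\xi,0) = 2 \sin(\xi) + \sin(4 \xi)$; $u_t(\xi,0) = \psi_t(\xi,0) - 2\psi(\xi,0) = 0$. The boundary conditions carry over: $u(0,t) = u(\pi,t) = 0$.
Separating variables: $u = \sum [A_n \cos(\omega_n t) + B_n \sin(\omega_n t)] \sin(n\xi)$, $\omega_n = 2n$. From ICs: $A_1=2, A_4=1$.
So $u(\xi,t) = 2 \sin(\xi) \cos(2 t) + \sin(4 \xi) \cos(8 t)$, and $\psi(\xi,t) = e^{2t}u(\xi,t)$.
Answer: $\psi(\xi, t) = 2 e^{2 t} \sin(\xi) \cos(2 t) + e^{2 t} \sin(4 \xi) \cos(8 t)$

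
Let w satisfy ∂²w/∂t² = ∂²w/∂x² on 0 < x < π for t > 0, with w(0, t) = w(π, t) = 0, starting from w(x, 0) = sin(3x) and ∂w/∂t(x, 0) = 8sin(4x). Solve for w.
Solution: Using separation of variables w = X(x)T(t):
Eigenfunctions: sin(nx), n = 1, 2, 3, ...
General solution: w(x, t) = Σ [A_n cos(n t) + B_n sin(n t)] sin(nx)
From w(x,0) = sin(3x): A_3=1. From w_t(x,0) = 8sin(4x), using w_t(x,0) = Σ ω_n B_n sin(nx) with ω_n = n: B_4 = 8/4 = 2.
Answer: w(x, t) = 2sin(4t)sin(4x) + sin(3x)cos(3t)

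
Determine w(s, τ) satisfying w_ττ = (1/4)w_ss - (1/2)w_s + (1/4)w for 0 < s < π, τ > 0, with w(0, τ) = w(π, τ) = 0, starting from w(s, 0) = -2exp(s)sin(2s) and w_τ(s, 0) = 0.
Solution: Substitute w = exp(s)u.
Then w_s = exp(s)(u_s + u), w_ss = exp(s)(u_ss + 2u_s + u), w_ττ = exp(s)u_ττ; substituting and dividing by exp(s), the lower-order terms cancel: u_ττ = (1/4)u_ss (standard wave equation).
Data for u: u(s,0) = exp(-s)w(s,0) = -2sin(2s); u_τ(s,0) = exp(-s)w_τ(s,0) = 0. The boundary conditions carry over: u(0,τ) = u(π,τ) = 0.
Separating variables: u = Σ [A_n cos(ω_n τ) + B_n sin(ω_n τ)] sin(ns), ω_n = n/2. From ICs: A_2=-2.
So u(s,τ) = -2sin(2s)cos(τ), and w(s,τ) = exp(s)u(s,τ).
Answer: w(s, τ) = -2exp(s)sin(2s)cos(τ)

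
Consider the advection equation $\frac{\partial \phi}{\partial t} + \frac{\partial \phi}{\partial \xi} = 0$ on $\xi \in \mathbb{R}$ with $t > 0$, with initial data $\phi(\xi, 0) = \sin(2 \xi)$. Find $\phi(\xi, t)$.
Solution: By characteristics ($d\xi/dt = 1$), $\phi(\xi,t) = f(\xi - t)$ with $f = \phi( \cdot , 0)$.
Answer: $\phi(\xi, t) = \sin(2 \xi - 2 t)$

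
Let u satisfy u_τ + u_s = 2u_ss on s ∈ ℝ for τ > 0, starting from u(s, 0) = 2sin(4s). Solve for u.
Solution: Moving frame: η = s - τ, σ = τ, u = w(η,σ), so u_τ = w_σ - w_η and u_ss = w_ηη.
Hence u_τ + u_s = w_σ and the PDE becomes the heat equation w_σ = 2w_ηη on η ∈ ℝ.
Initial data: w(η,0) = u(η,0) = 2sin(4η). Each mode sin(nη) decays as exp(-2n²σ) on ℝ, so w(η,σ) = Σ c_n exp(-2n²σ) sin(nη) with c_4=2: w(η,σ) = 2exp(-32σ)sin(4η).
Substituting back: u(s,τ) = w(s - τ, τ).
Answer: u(s, τ) = 2exp(-32τ)sin(4s - 4τ)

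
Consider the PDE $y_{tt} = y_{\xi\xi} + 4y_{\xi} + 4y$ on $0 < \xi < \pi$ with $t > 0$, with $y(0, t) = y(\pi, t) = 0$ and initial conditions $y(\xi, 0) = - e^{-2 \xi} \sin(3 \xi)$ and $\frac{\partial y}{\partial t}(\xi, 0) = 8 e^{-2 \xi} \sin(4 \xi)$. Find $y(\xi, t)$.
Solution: Substitute $y = e^{-2\xi}u$.
Then $y_{\xi} = e^{-2\xi}(u_{\xi} - 2u)$, $y_{\xi\xi} = e^{-2\xi}(u_{\xi\xi} - 4u_{\xi} + 4u)$, $y_{tt} = e^{-2\xi}u_{tt}$; substituting and dividing by $e^{-2\xi}$, the lower-order terms cancel: $u_{tt} = u_{\xi\xi}$ (standard wave equation).
Data for $u$: $u(\xi,0) = e^{2\xi}y(\xi,0) = - \sin(3 \xi)$; $u_t(\xi,0) = e^{2\xi}y_t(\xi,0) = 8 \sin(4 \xi)$. The boundary conditions carry over: $u(0,t) = u(\pi,t) = 0$.
Separating variables: $u = \sum [A_n \cos(\omega_n t) + B_n \sin(\omega_n t)] \sin(n\xi)$, $\omega_n = n$. From ICs ($B_n$ = velocity coefficient / $\omega_n$): $A_3=-1, B_4=2$.
So $u(\xi,t) = 2 \sin(4 t) \sin(4 \xi) - \sin(3 \xi) \cos(3 t)$, and $y(\xi,t) = e^{-2\xi}u(\xi,t)$.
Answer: $y(\xi, t) = - e^{-2 \xi} \sin(3 \xi) \cos(3 t) + 2 e^{-2 \xi} \sin(4 \xi) \sin(4 t)$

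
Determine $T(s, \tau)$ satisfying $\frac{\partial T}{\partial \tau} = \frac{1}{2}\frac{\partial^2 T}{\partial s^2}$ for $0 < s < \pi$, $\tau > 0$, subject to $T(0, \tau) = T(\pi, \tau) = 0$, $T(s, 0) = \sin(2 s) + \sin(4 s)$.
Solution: Separating variables: $T = \sum c_n e^{-n^2\tau/2} \sin(ns)$. From $T(s,0) = \sin(2 s) + \sin(4 s)$: $c_2=1, c_4=1$.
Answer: $T(s, \tau) = e^{-2 \tau} \sin(2 s) + e^{-8 \tau} \sin(4 s)$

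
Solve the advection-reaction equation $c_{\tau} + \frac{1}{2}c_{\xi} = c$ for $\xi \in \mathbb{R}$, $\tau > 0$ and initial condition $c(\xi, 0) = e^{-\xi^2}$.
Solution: Substitute $c = e^{\tau}u$, i.e. $u = e^{-\tau}c$.
By the product rule, $c_{\tau} = e^{\tau}(u_{\tau} + u)$, $c_{\xi} = e^{\tau}u_{\xi}$.
Substituting into the PDE and dividing by $e^{\tau}$: $u_{\tau} + u + \frac{1}{2}u_{\xi} = u$.
The lower-order terms cancel, leaving the standard advection equation $u_{\tau} + \frac{1}{2}u_{\xi} = 0$.
Initial data for $u$: $u(\xi,0) = c(\xi,0) = e^{-\xi^2}$.
Solve for $u$:
  By method of characteristics (waves move right with speed 1/2):
  Along characteristics $\xi - \frac{1}{2}\tau =$ const, $u$ is constant, so $u(\xi,\tau) = f(\xi - \frac{1}{2}\tau)$ with $f = u( \cdot , 0)$.
Hence $u(\xi,\tau) = e^{-(\xi - \tau/2)^2}$.
Transform back: $c(\xi,\tau) = e^{\tau}u(\xi,\tau)$.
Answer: $c(\xi, \tau) = e^{\tau} e^{-(-\tau/2 + \xi)^2}$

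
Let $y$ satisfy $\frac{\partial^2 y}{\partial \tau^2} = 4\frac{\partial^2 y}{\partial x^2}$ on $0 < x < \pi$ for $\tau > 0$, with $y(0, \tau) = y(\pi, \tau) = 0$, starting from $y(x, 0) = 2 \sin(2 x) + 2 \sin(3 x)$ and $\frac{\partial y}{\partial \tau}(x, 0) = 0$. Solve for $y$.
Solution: Using separation of variables $y = X(x)T(\tau)$:
Eigenfunctions: $\sin(nx)$, $n = 1, 2, 3, \ldots$
General solution: $y(x, \tau) = \sum [A_n \cos(2n \tau) + B_n \sin(2n \tau)] \sin(nx)$
From $y(x,0) = 2 \sin(2 x) + 2 \sin(3 x)$: $A_2=2, A_3=2$. From $y_{\tau}(x,0) = 0$: all $B_n = 0$.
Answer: $y(x, \tau) = 2 \sin(2 x) \cos(4 \tau) + 2 \sin(3 x) \cos(6 \tau)$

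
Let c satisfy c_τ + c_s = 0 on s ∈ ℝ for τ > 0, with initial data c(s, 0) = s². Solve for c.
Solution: By characteristics (ds/dτ = 1), c(s,τ) = f(s - τ) with f = c(·, 0).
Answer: c(s, τ) = s² - 2sτ + τ²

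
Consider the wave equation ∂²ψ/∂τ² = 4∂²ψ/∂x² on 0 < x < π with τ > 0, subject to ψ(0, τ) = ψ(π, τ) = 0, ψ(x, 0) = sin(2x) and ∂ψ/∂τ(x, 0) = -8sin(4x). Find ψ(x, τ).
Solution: Using separation of variables ψ = X(x)T(τ):
Eigenfunctions: sin(nx), n = 1, 2, 3, ...
General solution: ψ(x, τ) = Σ [A_n cos(2n τ) + B_n sin(2n τ)] sin(nx)
From ψ(x,0) = sin(2x): A_2=1. From ψ_τ(x,0) = -8sin(4x), using ψ_τ(x,0) = Σ ω_n B_n sin(nx) with ω_n = 2n: B_4 = (-8)/8 = -1.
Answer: ψ(x, τ) = sin(2x)cos(4τ) - sin(4x)sin(8τ)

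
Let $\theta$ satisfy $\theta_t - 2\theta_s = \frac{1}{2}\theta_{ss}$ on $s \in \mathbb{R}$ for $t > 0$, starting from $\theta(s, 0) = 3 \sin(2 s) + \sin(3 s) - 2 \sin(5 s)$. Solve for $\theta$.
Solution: Change to a moving frame: let $\eta = s + 2t$, $\sigma = t$ and write $\theta(s,t) = u(\eta,\sigma)$.
By the chain rule $\theta_t = u_{\sigma} + 2u_{\eta}$, $\theta_s = u_{\eta}$, $\theta_{ss} = u_{\eta\eta}$.
Then $\theta_t - 2\theta_s = u_{\sigma}$: the advection term cancels and the PDE becomes the heat equation $u_{\sigma} = \frac{1}{2}u_{\eta\eta}$ on $\eta \in \mathbb{R}$.
Initial data: $u(\eta,0) = \theta(\eta,0) = 3 \sin(2 \eta) + \sin(3 \eta) - 2 \sin(5 \eta)$.
On $\eta \in \mathbb{R}$ each mode satisfies $(\sin(n\eta))'' = -n^2 \sin(n\eta)$, so $e^{-n^2\sigma/2} \sin(n\eta)$ solves the heat equation; by superposition $u(\eta,\sigma) = \sum c_n e^{-n^2\sigma/2} \sin(n\eta)$.
Reading off the coefficients: $c_2=3, c_3=1, c_5=-2$, so $u(\eta,\sigma) = 3 e^{-2 \sigma} \sin(2 \eta) + e^{-9 \sigma/2} \sin(3 \eta) - 2 e^{-25 \sigma/2} \sin(5 \eta)$.
Substituting back $\eta = s + 2t$, $\sigma = t$: $\theta(s,t) = u(s + 2t, t)$.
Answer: $\theta(s, t) = 3 e^{-2 t} \sin(2 s + 4 t) + e^{-9 t/2} \sin(3 s + 6 t) - 2 e^{-25 t/2} \sin(5 s + 10 t)$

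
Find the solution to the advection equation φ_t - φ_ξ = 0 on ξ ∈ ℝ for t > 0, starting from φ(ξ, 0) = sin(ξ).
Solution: By characteristics (dξ/dt = -1), φ(ξ,t) = f(ξ + t) with f = φ(·, 0).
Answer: φ(ξ, t) = sin(t + ξ)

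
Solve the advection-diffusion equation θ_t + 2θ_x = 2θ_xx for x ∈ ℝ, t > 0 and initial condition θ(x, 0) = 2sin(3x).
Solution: Change to a moving frame: let η = x - 2t, σ = t and write θ(x,t) = u(η,σ).
By the chain rule θ_t = u_σ - 2u_η, θ_x = u_η, θ_xx = u_ηη.
Then θ_t + 2θ_x = u_σ: the advection term cancels and the PDE becomes the heat equation u_σ = 2u_ηη on η ∈ ℝ.
Initial data: u(η,0) = θ(η,0) = 2sin(3η).
On η ∈ ℝ each mode satisfies (sin(nη))″ = -n² sin(nη), so exp(-2n²σ) sin(nη) solves the heat equation; by superposition u(η,σ) = Σ c_n exp(-2n²σ) sin(nη).
Reading off the coefficients: c_3=2, so u(η,σ) = 2exp(-18σ)sin(3η).
Substituting back η = x - 2t, σ = t: θ(x,t) = u(x - 2t, t).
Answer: θ(x, t) = -2exp(-18t)sin(6t - 3x)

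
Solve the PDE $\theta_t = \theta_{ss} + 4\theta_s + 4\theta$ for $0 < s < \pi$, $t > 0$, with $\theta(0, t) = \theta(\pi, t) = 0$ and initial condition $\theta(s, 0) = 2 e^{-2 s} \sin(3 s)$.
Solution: Substitute $\theta = e^{-2s}u$, i.e. $u = e^{2s}\theta$.
By the product rule, $\theta_s = e^{-2s}(u_s - 2u)$, $\theta_{ss} = e^{-2s}(u_{ss} - 4u_s + 4u)$, $\theta_t = e^{-2s}u_t$.
Substituting into the PDE and dividing by $e^{-2s}$: $u_t = (u_{ss} - 4u_s + 4u) + 4(u_s - 2u) + 4u$.
The lower-order terms cancel, leaving the standard heat equation $u_t = u_{ss}$.
Initial data for $u$: $u(s,0) = e^{2s}\theta(s,0) = 2 \sin(3 s)$. The boundary conditions carry over: $u(0,t) = u(\pi,t) = 0$.
Solve for $u$:
  Using separation of variables $u = X(s)G(t)$:
  Eigenfunctions: $\sin(ns)$, $n = 1, 2, 3, \ldots$
  General solution: $u(s, t) = \sum c_n \sin(ns) e^{-n^2 t}$
  Matching $u(s,0) = 2 \sin(3 s)$ term by term: $c_3=2$.
Hence $u(s,t) = 2 e^{-9 t} \sin(3 s)$.
Transform back: $\theta(s,t) = e^{-2s}u(s,t)$.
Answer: $\theta(s, t) = 2 e^{-2 s} e^{-9 t} \sin(3 s)$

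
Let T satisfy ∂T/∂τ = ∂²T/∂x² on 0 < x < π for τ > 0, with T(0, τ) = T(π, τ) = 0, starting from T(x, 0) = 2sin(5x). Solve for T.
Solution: Separating variables: T = Σ c_n exp(-n²τ) sin(nx). From T(x,0) = 2sin(5x): c_5=2.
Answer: T(x, τ) = 2exp(-25τ)sin(5x)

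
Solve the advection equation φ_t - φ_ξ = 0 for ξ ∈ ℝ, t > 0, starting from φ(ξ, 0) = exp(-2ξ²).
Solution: By method of characteristics (waves move left with speed 1):
Along characteristics ξ + t = const, φ is constant, so φ(ξ,t) = f(ξ + t) with f = φ(·, 0).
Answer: φ(ξ, t) = exp(-2(t + ξ)²)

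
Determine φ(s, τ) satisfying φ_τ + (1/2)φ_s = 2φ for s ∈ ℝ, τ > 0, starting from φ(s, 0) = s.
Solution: Substitute φ = exp(2τ)u.
Then φ_τ = exp(2τ)(u_τ + 2u), φ_s = exp(2τ)u_s; substituting and dividing by exp(2τ), the lower-order terms cancel: u_τ + (1/2)u_s = 0 (standard advection equation).
Data for u: u(s,0) = φ(s,0) = s.
By characteristics (ds/dτ = 1/2), u(s,τ) = f(s - (1/2)τ) with f = u(·, 0).
So u(s,τ) = s - (1/2)τ, and φ(s,τ) = exp(2τ)u(s,τ).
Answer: φ(s, τ) = sexp(2τ) - (1/2)τexp(2τ)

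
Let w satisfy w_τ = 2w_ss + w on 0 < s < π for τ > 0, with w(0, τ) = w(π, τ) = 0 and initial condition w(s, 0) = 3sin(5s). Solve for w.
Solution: Substitute w = exp(τ)u, i.e. u = exp(-τ)w.
By the product rule, w_τ = exp(τ)(u_τ + u), w_ss = exp(τ)u_ss.
Substituting into the PDE and dividing by exp(τ): u_τ + u = 2u_ss + u.
The lower-order terms cancel, leaving the standard heat equation u_τ = 2u_ss.
Initial data for u: u(s,0) = w(s,0) = 3sin(5s). The boundary conditions carry over: u(0,τ) = u(π,τ) = 0.
Solve for u:
  Using separation of variables u = X(s)T(τ):
  Eigenfunctions: sin(ns), n = 1, 2, 3, ...
  General solution: u(s, τ) = Σ c_n sin(ns) exp(-2n² τ)
  Matching u(s,0) = 3sin(5s) term by term: c_5=3.
Hence u(s,τ) = 3exp(-50τ)sin(5s).
Transform back: w(s,τ) = exp(τ)u(s,τ).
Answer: w(s, τ) = 3exp(-49τ)sin(5s)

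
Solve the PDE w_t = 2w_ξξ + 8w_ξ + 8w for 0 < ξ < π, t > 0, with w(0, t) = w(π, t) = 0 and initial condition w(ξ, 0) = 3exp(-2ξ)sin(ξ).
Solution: Substitute w = exp(-2ξ)u.
Then w_ξ = exp(-2ξ)(u_ξ - 2u), w_ξξ = exp(-2ξ)(u_ξξ - 4u_ξ + 4u), w_t = exp(-2ξ)u_t; substituting and dividing by exp(-2ξ), the lower-order terms cancel: u_t = 2u_ξξ (standard heat equation).
Data for u: u(ξ,0) = exp(2ξ)w(ξ,0) = 3sin(ξ). The boundary conditions carry over: u(0,t) = u(π,t) = 0.
Separating variables: u = Σ c_n exp(-2n²t) sin(nξ). From u(ξ,0) = 3sin(ξ): c_1=3.
So u(ξ,t) = 3exp(-2t)sin(ξ), and w(ξ,t) = exp(-2ξ)u(ξ,t).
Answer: w(ξ, t) = 3exp(-2t)exp(-2ξ)sin(ξ)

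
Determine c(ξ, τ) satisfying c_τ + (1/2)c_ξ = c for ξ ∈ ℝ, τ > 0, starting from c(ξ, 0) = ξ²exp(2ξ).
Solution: Substitute c = exp(2ξ)u.
Then c_ξ = exp(2ξ)(u_ξ + 2u), c_τ = exp(2ξ)u_τ; substituting and dividing by exp(2ξ), the lower-order terms cancel: u_τ + (1/2)u_ξ = 0 (standard advection equation).
Data for u: u(ξ,0) = exp(-2ξ)c(ξ,0) = ξ².
By characteristics (dξ/dτ = 1/2), u(ξ,τ) = f(ξ - (1/2)τ) with f = u(·, 0).
So u(ξ,τ) = ξ² - ξτ + (1/4)τ², and c(ξ,τ) = exp(2ξ)u(ξ,τ).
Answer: c(ξ, τ) = ξ²exp(2ξ) - ξτexp(2ξ) + (1/4)τ²exp(2ξ)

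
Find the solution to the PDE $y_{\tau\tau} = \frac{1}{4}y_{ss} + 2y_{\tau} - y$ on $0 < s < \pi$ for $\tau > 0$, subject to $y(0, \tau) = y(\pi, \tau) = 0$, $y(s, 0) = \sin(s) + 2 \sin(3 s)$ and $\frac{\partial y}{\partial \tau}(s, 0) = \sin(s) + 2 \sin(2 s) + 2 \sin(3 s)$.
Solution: Substitute $y = e^{\tau}u$, i.e. $u = e^{-\tau}y$.
By the product rule, $y_{\tau} = e^{\tau}(u_{\tau} + u)$, $y_{\tau\tau} = e^{\tau}(u_{\tau\tau} + 2u_{\tau} + u)$, $y_{ss} = e^{\tau}u_{ss}$.
Substituting into the PDE and dividing by $e^{\tau}$: $u_{\tau\tau} + 2u_{\tau} + u = \frac{1}{4}u_{ss} + 2(u_{\tau} + u) - u$.
The lower-order terms cancel, leaving the standard wave equation $u_{\tau\tau} = \frac{1}{4}u_{ss}$.
Initial data for $u$: $u(s,0) = y(s,0) = \sin(s) + 2 \sin(3 s)$; $u_{\tau}(s,0) = y_{\tau}(s,0) - y(s,0) = 2 \sin(2 s)$. The boundary conditions carry over: $u(0,\tau) = u(\pi,\tau) = 0$.
Solve for $u$:
  Using separation of variables $u = X(s)T(\tau)$:
  Eigenfunctions: $\sin(ns)$, $n = 1, 2, 3, \ldots$
  General solution: $u(s, \tau) = \sum [A_n \cos(n \tau/2) + B_n \sin(n \tau/2)] \sin(ns)$
  From $u(s,0) = \sin(s) + 2 \sin(3 s)$: $A_1=1, A_3=2$. From $u_{\tau}(s,0) = 2 \sin(2 s)$, using $u_{\tau}(s,0) = \sum \omega_n B_n \sin(ns)$ with $\omega_n = n/2$: $B_2 = 2/1 = 2$.
Hence $u(s,\tau) = \sin(s) \cos(\tau/2) + 2 \sin(2 s) \sin(\tau) + 2 \sin(3 s) \cos(3 \tau/2)$.
Transform back: $y(s,\tau) = e^{\tau}u(s,\tau)$.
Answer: $y(s, \tau) = 2 e^{\tau} \sin(\tau) \sin(2 s) + e^{\tau} \sin(s) \cos(\tau/2) + 2 e^{\tau} \sin(3 s) \cos(3 \tau/2)$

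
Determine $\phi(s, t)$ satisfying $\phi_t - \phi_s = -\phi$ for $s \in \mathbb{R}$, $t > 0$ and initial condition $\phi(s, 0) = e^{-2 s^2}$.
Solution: Substitute $\phi = e^{-t}u$.
Then $\phi_t = e^{-t}(u_t - u)$, $\phi_s = e^{-t}u_s$; substituting and dividing by $e^{-t}$, the lower-order terms cancel: $u_t - u_s = 0$ (standard advection equation).
Data for $u$: $u(s,0) = \phi(s,0) = e^{-2 s^2}$.
By characteristics ($ds/dt = -1$), $u(s,t) = f(s + t)$ with $f = u( \cdot , 0)$.
So $u(s,t) = e^{-2 (s + t)^2}$, and $\phi(s,t) = e^{-t}u(s,t)$.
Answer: $\phi(s, t) = e^{-t} e^{-2 (s + t)^2}$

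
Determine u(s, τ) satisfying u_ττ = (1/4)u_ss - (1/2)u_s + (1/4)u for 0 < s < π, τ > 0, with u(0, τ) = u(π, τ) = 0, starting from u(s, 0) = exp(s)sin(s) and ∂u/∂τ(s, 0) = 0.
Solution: Substitute u = exp(s)w.
Then u_s = exp(s)(w_s + w), u_ss = exp(s)(w_ss + 2w_s + w), u_ττ = exp(s)w_ττ; substituting and dividing by exp(s), the lower-order terms cancel: w_ττ = (1/4)w_ss (standard wave equation).
Data for w: w(s,0) = exp(-s)u(s,0) = sin(s); w_τ(s,0) = exp(-s)u_τ(s,0) = 0. The boundary conditions carry over: w(0,τ) = w(π,τ) = 0.
Separating variables: w = Σ [A_n cos(ω_n τ) + B_n sin(ω_n τ)] sin(ns), ω_n = n/2. From ICs: A_1=1.
So w(s,τ) = sin(s)cos(τ/2), and u(s,τ) = exp(s)w(s,τ).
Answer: u(s, τ) = exp(s)sin(s)cos(τ/2)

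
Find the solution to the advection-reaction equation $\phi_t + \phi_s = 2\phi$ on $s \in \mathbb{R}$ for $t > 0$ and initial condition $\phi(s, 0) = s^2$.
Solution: Substitute $\phi = e^{2t}u$.
Then $\phi_t = e^{2t}(u_t + 2u)$, $\phi_s = e^{2t}u_s$; substituting and dividing by $e^{2t}$, the lower-order terms cancel: $u_t + u_s = 0$ (standard advection equation).
Data for $u$: $u(s,0) = \phi(s,0) = s^2$.
By characteristics ($ds/dt = 1$), $u(s,t) = f(s - t)$ with $f = u( \cdot , 0)$.
So $u(s,t) = s^2 - 2 s t + t^2$, and $\phi(s,t) = e^{2t}u(s,t)$.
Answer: $\phi(s, t) = s^2 e^{2 t} - 2 s t e^{2 t} + t^2 e^{2 t}$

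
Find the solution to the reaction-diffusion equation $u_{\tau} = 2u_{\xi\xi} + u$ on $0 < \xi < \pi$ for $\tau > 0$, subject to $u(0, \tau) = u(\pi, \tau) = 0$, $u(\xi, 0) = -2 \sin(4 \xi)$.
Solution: Substitute $u = e^{\tau}w$.
Then $u_{\tau} = e^{\tau}(w_{\tau} + w)$, $u_{\xi\xi} = e^{\tau}w_{\xi\xi}$; substituting and dividing by $e^{\tau}$, the lower-order terms cancel: $w_{\tau} = 2w_{\xi\xi}$ (standard heat equation).
Data for $w$: $w(\xi,0) = u(\xi,0) = -2 \sin(4 \xi)$. The boundary conditions carry over: $w(0,\tau) = w(\pi,\tau) = 0$.
Separating variables: $w = \sum c_n e^{-2n^2\tau} \sin(n\xi)$. From $w(\xi,0) = -2 \sin(4 \xi)$: $c_4=-2$.
So $w(\xi,\tau) = -2 e^{-32 \tau} \sin(4 \xi)$, and $u(\xi,\tau) = e^{\tau}w(\xi,\tau)$.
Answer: $u(\xi, \tau) = -2 e^{-31 \tau} \sin(4 \xi)$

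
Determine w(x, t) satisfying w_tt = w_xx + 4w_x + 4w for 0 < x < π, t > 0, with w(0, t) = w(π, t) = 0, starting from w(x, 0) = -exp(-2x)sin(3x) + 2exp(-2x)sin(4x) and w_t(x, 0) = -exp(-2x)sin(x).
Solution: Substitute w = exp(-2x)u, i.e. u = exp(2x)w.
By the product rule, w_x = exp(-2x)(u_x - 2u), w_xx = exp(-2x)(u_xx - 4u_x + 4u), w_tt = exp(-2x)u_tt.
Substituting into the PDE and dividing by exp(-2x): u_tt = (u_xx - 4u_x + 4u) + 4(u_x - 2u) + 4u.
The lower-order terms cancel, leaving the standard wave equation u_tt = u_xx.
Initial data for u: u(x,0) = exp(2x)w(x,0) = -sin(3x) + 2sin(4x); u_t(x,0) = exp(2x)w_t(x,0) = -sin(x). The boundary conditions carry over: u(0,t) = u(π,t) = 0.
Solve for u:
  Using separation of variables u = X(x)T(t):
  Eigenfunctions: sin(nx), n = 1, 2, 3, ...
  General solution: u(x, t) = Σ [A_n cos(n t) + B_n sin(n t)] sin(nx)
  From u(x,0) = -sin(3x) + 2sin(4x): A_3=-1, A_4=2. From u_t(x,0) = -sin(x), using u_t(x,0) = Σ ω_n B_n sin(nx) with ω_n = n: B_1 = (-1)/1 = -1.
Hence u(x,t) = -sin(t)sin(x) - sin(3x)cos(3t) + 2sin(4x)cos(4t).
Transform back: w(x,t) = exp(-2x)u(x,t).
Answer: w(x, t) = -exp(-2x)sin(t)sin(x) - exp(-2x)sin(3x)cos(3t) + 2exp(-2x)sin(4x)cos(4t)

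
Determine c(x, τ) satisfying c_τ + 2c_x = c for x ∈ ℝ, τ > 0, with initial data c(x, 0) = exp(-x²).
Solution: Substitute c = exp(τ)u, i.e. u = exp(-τ)c.
By the product rule, c_τ = exp(τ)(u_τ + u), c_x = exp(τ)u_x.
Substituting into the PDE and dividing by exp(τ): u_τ + u + 2u_x = u.
The lower-order terms cancel, leaving the standard advection equation u_τ + 2u_x = 0.
Initial data for u: u(x,0) = c(x,0) = exp(-x²).
Solve for u:
  By method of characteristics (waves move right with speed 2):
  Along characteristics x - 2τ = const, u is constant, so u(x,τ) = f(x - 2τ) with f = u(·, 0).
Hence u(x,τ) = exp(-(x - 2τ)²).
Transform back: c(x,τ) = exp(τ)u(x,τ).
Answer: c(x, τ) = exp(τ)exp(-(x - 2τ)²)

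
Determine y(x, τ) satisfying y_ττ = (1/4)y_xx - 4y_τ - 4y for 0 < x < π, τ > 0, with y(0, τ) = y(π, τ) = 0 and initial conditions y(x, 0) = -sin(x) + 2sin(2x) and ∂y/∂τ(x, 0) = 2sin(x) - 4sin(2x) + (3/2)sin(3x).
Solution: Substitute y = exp(-2τ)u, i.e. u = exp(2τ)y.
By the product rule, y_τ = exp(-2τ)(u_τ - 2u), y_ττ = exp(-2τ)(u_ττ - 4u_τ + 4u), y_xx = exp(-2τ)u_xx.
Substituting into the PDE and dividing by exp(-2τ): u_ττ - 4u_τ + 4u = (1/4)u_xx - 4(u_τ - 2u) - 4u.
The lower-order terms cancel, leaving the standard wave equation u_ττ = (1/4)u_xx.
Initial data for u: u(x,0) = y(x,0) = -sin(x) + 2sin(2x); u_τ(x,0) = y_τ(x,0) + 2y(x,0) = (3/2)sin(3x). The boundary conditions carry over: u(0,τ) = u(π,τ) = 0.
Solve for u:
  Using separation of variables u = X(x)T(τ):
  Eigenfunctions: sin(nx), n = 1, 2, 3, ...
  General solution: u(x, τ) = Σ [A_n cos(n τ/2) + B_n sin(n τ/2)] sin(nx)
  From u(x,0) = -sin(x) + 2sin(2x): A_1=-1, A_2=2. From u_τ(x,0) = (3/2)sin(3x), using u_τ(x,0) = Σ ω_n B_n sin(nx) with ω_n = n/2: B_3 = (3/2)/(3/2) = 1.
Hence u(x,τ) = -sin(x)cos(τ/2) + 2sin(2x)cos(τ) + sin(3x)sin(3τ/2).
Transform back: y(x,τ) = exp(-2τ)u(x,τ).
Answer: y(x, τ) = -exp(-2τ)sin(x)cos(τ/2) + 2exp(-2τ)sin(2x)cos(τ) + exp(-2τ)sin(3x)sin(3τ/2)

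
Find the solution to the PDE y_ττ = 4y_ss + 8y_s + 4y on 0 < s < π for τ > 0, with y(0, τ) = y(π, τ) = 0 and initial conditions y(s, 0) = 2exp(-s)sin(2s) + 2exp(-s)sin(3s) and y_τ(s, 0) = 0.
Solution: Substitute y = exp(-s)u.
Then y_s = exp(-s)(u_s - u), y_ss = exp(-s)(u_ss - 2u_s + u), y_ττ = exp(-s)u_ττ; substituting and dividing by exp(-s), the lower-order terms cancel: u_ττ = 4u_ss (standard wave equation).
Data for u: u(s,0) = exp(s)y(s,0) = 2sin(2s) + 2sin(3s); u_τ(s,0) = exp(s)y_τ(s,0) = 0. The boundary conditions carry over: u(0,τ) = u(π,τ) = 0.
Separating variables: u = Σ [A_n cos(ω_n τ) + B_n sin(ω_n τ)] sin(ns), ω_n = 2n. From ICs: A_2=2, A_3=2.
So u(s,τ) = 2sin(2s)cos(4τ) + 2sin(3s)cos(6τ), and y(s,τ) = exp(-s)u(s,τ).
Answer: y(s, τ) = 2exp(-s)sin(2s)cos(4τ) + 2exp(-s)sin(3s)cos(6τ)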